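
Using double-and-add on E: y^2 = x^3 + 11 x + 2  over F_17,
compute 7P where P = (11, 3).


k = 7 = 111_2 (binary, LSB first: 111)
Double-and-add from P = (11, 3):
  bit 0 = 1: acc = O + (11, 3) = (11, 3)
  bit 1 = 1: acc = (11, 3) + (12, 14) = (13, 9)
  bit 2 = 1: acc = (13, 9) + (2, 7) = (4, 5)

7P = (4, 5)


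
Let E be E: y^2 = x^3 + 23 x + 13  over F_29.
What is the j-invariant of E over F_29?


Delta = -16(4 a^3 + 27 b^2) mod 29 = 5
-1728 * (4 a)^3 = -1728 * (4*23)^3 mod 29 = 21
j = 21 * 5^(-1) mod 29 = 10

j = 10 (mod 29)


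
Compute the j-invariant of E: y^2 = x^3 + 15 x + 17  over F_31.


Delta = -16(4 a^3 + 27 b^2) mod 31 = 28
-1728 * (4 a)^3 = -1728 * (4*15)^3 mod 31 = 29
j = 29 * 28^(-1) mod 31 = 11

j = 11 (mod 31)


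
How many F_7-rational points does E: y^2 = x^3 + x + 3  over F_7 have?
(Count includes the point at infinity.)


For each x in F_7, count y with y^2 = x^3 + 1 x + 3 mod 7:
  x = 4: RHS = 1, y in [1, 6]  -> 2 point(s)
  x = 5: RHS = 0, y in [0]  -> 1 point(s)
  x = 6: RHS = 1, y in [1, 6]  -> 2 point(s)
Affine points: 5. Add the point at infinity: total = 6.

#E(F_7) = 6


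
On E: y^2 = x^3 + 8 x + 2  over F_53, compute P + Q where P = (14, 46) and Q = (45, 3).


P != Q, so use the chord formula.
s = (y2 - y1) / (x2 - x1) = (10) / (31) mod 53 = 14
x3 = s^2 - x1 - x2 mod 53 = 14^2 - 14 - 45 = 31
y3 = s (x1 - x3) - y1 mod 53 = 14 * (14 - 31) - 46 = 34

P + Q = (31, 34)


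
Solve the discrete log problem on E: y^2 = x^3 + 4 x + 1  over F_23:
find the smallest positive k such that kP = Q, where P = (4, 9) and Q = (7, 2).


Enumerate multiples of P until we hit Q = (7, 2):
  1P = (4, 9)
  2P = (10, 12)
  3P = (15, 20)
  4P = (5, 13)
  5P = (7, 2)
Match found at i = 5.

k = 5


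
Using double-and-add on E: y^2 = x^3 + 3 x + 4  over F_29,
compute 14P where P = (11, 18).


k = 14 = 1110_2 (binary, LSB first: 0111)
Double-and-add from P = (11, 18):
  bit 0 = 0: acc unchanged = O
  bit 1 = 1: acc = O + (0, 2) = (0, 2)
  bit 2 = 1: acc = (0, 2) + (6, 8) = (24, 3)
  bit 3 = 1: acc = (24, 3) + (12, 12) = (28, 0)

14P = (28, 0)


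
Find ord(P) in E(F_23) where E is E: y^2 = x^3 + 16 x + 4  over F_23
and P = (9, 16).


Compute successive multiples of P until we hit O:
  1P = (9, 16)
  2P = (8, 0)
  3P = (9, 7)
  4P = O

ord(P) = 4


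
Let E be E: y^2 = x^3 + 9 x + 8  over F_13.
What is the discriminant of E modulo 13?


4 a^3 + 27 b^2 = 4*9^3 + 27*8^2 = 2916 + 1728 = 4644
Delta = -16 * (4644) = -74304
Delta mod 13 = 4

Delta = 4 (mod 13)


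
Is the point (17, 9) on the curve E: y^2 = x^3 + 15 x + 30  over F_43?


Check whether y^2 = x^3 + 15 x + 30 (mod 43) for (x, y) = (17, 9).
LHS: y^2 = 9^2 mod 43 = 38
RHS: x^3 + 15 x + 30 = 17^3 + 15*17 + 30 mod 43 = 38
LHS = RHS

Yes, on the curve


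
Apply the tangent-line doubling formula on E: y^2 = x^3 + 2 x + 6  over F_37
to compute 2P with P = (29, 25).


Doubling: s = (3 x1^2 + a) / (2 y1)
s = (3*29^2 + 2) / (2*25) mod 37 = 32
x3 = s^2 - 2 x1 mod 37 = 32^2 - 2*29 = 4
y3 = s (x1 - x3) - y1 mod 37 = 32 * (29 - 4) - 25 = 35

2P = (4, 35)


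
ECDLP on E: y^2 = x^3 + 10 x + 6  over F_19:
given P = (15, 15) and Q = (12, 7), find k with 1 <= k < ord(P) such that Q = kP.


Enumerate multiples of P until we hit Q = (12, 7):
  1P = (15, 15)
  2P = (0, 14)
  3P = (10, 17)
  4P = (1, 6)
  5P = (7, 1)
  6P = (6, 15)
  7P = (17, 4)
  8P = (3, 14)
  9P = (8, 3)
  10P = (16, 5)
  11P = (12, 12)
  12P = (12, 7)
Match found at i = 12.

k = 12


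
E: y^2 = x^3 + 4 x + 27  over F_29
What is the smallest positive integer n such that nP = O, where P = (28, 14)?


Compute successive multiples of P until we hit O:
  1P = (28, 14)
  2P = (22, 2)
  3P = (12, 18)
  4P = (9, 3)
  5P = (8, 22)
  6P = (21, 18)
  7P = (4, 22)
  8P = (10, 9)
  ... (continuing to 25P)
  25P = O

ord(P) = 25


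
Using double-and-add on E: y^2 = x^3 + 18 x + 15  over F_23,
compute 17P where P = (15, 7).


k = 17 = 10001_2 (binary, LSB first: 10001)
Double-and-add from P = (15, 7):
  bit 0 = 1: acc = O + (15, 7) = (15, 7)
  bit 1 = 0: acc unchanged = (15, 7)
  bit 2 = 0: acc unchanged = (15, 7)
  bit 3 = 0: acc unchanged = (15, 7)
  bit 4 = 1: acc = (15, 7) + (9, 3) = (2, 17)

17P = (2, 17)


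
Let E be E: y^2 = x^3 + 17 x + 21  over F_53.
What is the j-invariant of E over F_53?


Delta = -16(4 a^3 + 27 b^2) mod 53 = 40
-1728 * (4 a)^3 = -1728 * (4*17)^3 mod 53 = 14
j = 14 * 40^(-1) mod 53 = 3

j = 3 (mod 53)


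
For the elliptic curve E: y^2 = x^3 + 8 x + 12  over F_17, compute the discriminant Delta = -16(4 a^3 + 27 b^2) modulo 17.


4 a^3 + 27 b^2 = 4*8^3 + 27*12^2 = 2048 + 3888 = 5936
Delta = -16 * (5936) = -94976
Delta mod 17 = 3

Delta = 3 (mod 17)


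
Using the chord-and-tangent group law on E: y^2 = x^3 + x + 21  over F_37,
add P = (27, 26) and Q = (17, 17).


P != Q, so use the chord formula.
s = (y2 - y1) / (x2 - x1) = (28) / (27) mod 37 = 12
x3 = s^2 - x1 - x2 mod 37 = 12^2 - 27 - 17 = 26
y3 = s (x1 - x3) - y1 mod 37 = 12 * (27 - 26) - 26 = 23

P + Q = (26, 23)


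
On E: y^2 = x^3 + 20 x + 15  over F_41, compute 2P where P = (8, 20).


Doubling: s = (3 x1^2 + a) / (2 y1)
s = (3*8^2 + 20) / (2*20) mod 41 = 34
x3 = s^2 - 2 x1 mod 41 = 34^2 - 2*8 = 33
y3 = s (x1 - x3) - y1 mod 41 = 34 * (8 - 33) - 20 = 32

2P = (33, 32)


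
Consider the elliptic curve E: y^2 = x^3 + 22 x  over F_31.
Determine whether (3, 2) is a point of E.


Check whether y^2 = x^3 + 22 x + 0 (mod 31) for (x, y) = (3, 2).
LHS: y^2 = 2^2 mod 31 = 4
RHS: x^3 + 22 x + 0 = 3^3 + 22*3 + 0 mod 31 = 0
LHS != RHS

No, not on the curve


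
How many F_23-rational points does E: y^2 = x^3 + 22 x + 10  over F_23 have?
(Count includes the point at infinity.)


For each x in F_23, count y with y^2 = x^3 + 22 x + 10 mod 23:
  x = 2: RHS = 16, y in [4, 19]  -> 2 point(s)
  x = 4: RHS = 1, y in [1, 22]  -> 2 point(s)
  x = 6: RHS = 13, y in [6, 17]  -> 2 point(s)
  x = 7: RHS = 1, y in [1, 22]  -> 2 point(s)
  x = 8: RHS = 8, y in [10, 13]  -> 2 point(s)
  x = 12: RHS = 1, y in [1, 22]  -> 2 point(s)
  x = 13: RHS = 9, y in [3, 20]  -> 2 point(s)
  x = 14: RHS = 3, y in [7, 16]  -> 2 point(s)
  x = 15: RHS = 12, y in [9, 14]  -> 2 point(s)
  x = 20: RHS = 9, y in [3, 20]  -> 2 point(s)
  x = 21: RHS = 4, y in [2, 21]  -> 2 point(s)
Affine points: 22. Add the point at infinity: total = 23.

#E(F_23) = 23


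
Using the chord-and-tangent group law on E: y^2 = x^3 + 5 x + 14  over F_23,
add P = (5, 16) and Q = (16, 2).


P != Q, so use the chord formula.
s = (y2 - y1) / (x2 - x1) = (9) / (11) mod 23 = 5
x3 = s^2 - x1 - x2 mod 23 = 5^2 - 5 - 16 = 4
y3 = s (x1 - x3) - y1 mod 23 = 5 * (5 - 4) - 16 = 12

P + Q = (4, 12)


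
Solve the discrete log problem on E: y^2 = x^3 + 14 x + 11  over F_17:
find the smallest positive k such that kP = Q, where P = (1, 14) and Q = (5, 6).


Enumerate multiples of P until we hit Q = (5, 6):
  1P = (1, 14)
  2P = (15, 3)
  3P = (5, 11)
  4P = (2, 8)
  5P = (16, 8)
  6P = (9, 13)
  7P = (11, 0)
  8P = (9, 4)
  9P = (16, 9)
  10P = (2, 9)
  11P = (5, 6)
Match found at i = 11.

k = 11


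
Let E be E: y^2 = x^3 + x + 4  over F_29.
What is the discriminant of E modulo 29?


4 a^3 + 27 b^2 = 4*1^3 + 27*4^2 = 4 + 432 = 436
Delta = -16 * (436) = -6976
Delta mod 29 = 13

Delta = 13 (mod 29)


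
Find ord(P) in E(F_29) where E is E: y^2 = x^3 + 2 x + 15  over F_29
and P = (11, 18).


Compute successive multiples of P until we hit O:
  1P = (11, 18)
  2P = (20, 14)
  3P = (5, 18)
  4P = (13, 11)
  5P = (10, 22)
  6P = (24, 5)
  7P = (24, 24)
  8P = (10, 7)
  ... (continuing to 13P)
  13P = O

ord(P) = 13


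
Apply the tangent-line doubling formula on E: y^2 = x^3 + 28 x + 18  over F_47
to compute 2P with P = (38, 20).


Doubling: s = (3 x1^2 + a) / (2 y1)
s = (3*38^2 + 28) / (2*20) mod 47 = 15
x3 = s^2 - 2 x1 mod 47 = 15^2 - 2*38 = 8
y3 = s (x1 - x3) - y1 mod 47 = 15 * (38 - 8) - 20 = 7

2P = (8, 7)


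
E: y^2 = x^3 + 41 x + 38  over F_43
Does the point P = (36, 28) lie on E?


Check whether y^2 = x^3 + 41 x + 38 (mod 43) for (x, y) = (36, 28).
LHS: y^2 = 28^2 mod 43 = 10
RHS: x^3 + 41 x + 38 = 36^3 + 41*36 + 38 mod 43 = 10
LHS = RHS

Yes, on the curve


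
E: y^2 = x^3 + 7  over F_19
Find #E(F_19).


For each x in F_19, count y with y^2 = x^3 + 0 x + 7 mod 19:
  x = 0: RHS = 7, y in [8, 11]  -> 2 point(s)
  x = 8: RHS = 6, y in [5, 14]  -> 2 point(s)
  x = 10: RHS = 0, y in [0]  -> 1 point(s)
  x = 12: RHS = 6, y in [5, 14]  -> 2 point(s)
  x = 13: RHS = 0, y in [0]  -> 1 point(s)
  x = 15: RHS = 0, y in [0]  -> 1 point(s)
  x = 18: RHS = 6, y in [5, 14]  -> 2 point(s)
Affine points: 11. Add the point at infinity: total = 12.

#E(F_19) = 12


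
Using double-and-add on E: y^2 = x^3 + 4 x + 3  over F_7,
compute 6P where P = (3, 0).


k = 6 = 110_2 (binary, LSB first: 011)
Double-and-add from P = (3, 0):
  bit 0 = 0: acc unchanged = O
  bit 1 = 1: acc = O + O = O
  bit 2 = 1: acc = O + O = O

6P = O


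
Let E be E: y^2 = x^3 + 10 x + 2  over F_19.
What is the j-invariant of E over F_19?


Delta = -16(4 a^3 + 27 b^2) mod 19 = 12
-1728 * (4 a)^3 = -1728 * (4*10)^3 mod 19 = 8
j = 8 * 12^(-1) mod 19 = 7

j = 7 (mod 19)


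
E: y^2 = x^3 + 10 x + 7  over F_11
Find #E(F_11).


For each x in F_11, count y with y^2 = x^3 + 10 x + 7 mod 11:
  x = 3: RHS = 9, y in [3, 8]  -> 2 point(s)
  x = 4: RHS = 1, y in [1, 10]  -> 2 point(s)
  x = 8: RHS = 5, y in [4, 7]  -> 2 point(s)
  x = 9: RHS = 1, y in [1, 10]  -> 2 point(s)
Affine points: 8. Add the point at infinity: total = 9.

#E(F_11) = 9


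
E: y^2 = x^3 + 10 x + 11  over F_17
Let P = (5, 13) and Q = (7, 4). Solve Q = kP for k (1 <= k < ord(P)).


Enumerate multiples of P until we hit Q = (7, 4):
  1P = (5, 13)
  2P = (7, 4)
Match found at i = 2.

k = 2


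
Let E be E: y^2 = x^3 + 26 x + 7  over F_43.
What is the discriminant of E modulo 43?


4 a^3 + 27 b^2 = 4*26^3 + 27*7^2 = 70304 + 1323 = 71627
Delta = -16 * (71627) = -1146032
Delta mod 43 = 4

Delta = 4 (mod 43)


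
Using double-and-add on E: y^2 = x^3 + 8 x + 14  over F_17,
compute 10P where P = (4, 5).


k = 10 = 1010_2 (binary, LSB first: 0101)
Double-and-add from P = (4, 5):
  bit 0 = 0: acc unchanged = O
  bit 1 = 1: acc = O + (5, 3) = (5, 3)
  bit 2 = 0: acc unchanged = (5, 3)
  bit 3 = 1: acc = (5, 3) + (12, 6) = (4, 12)

10P = (4, 12)


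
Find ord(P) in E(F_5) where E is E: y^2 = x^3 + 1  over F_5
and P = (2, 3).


Compute successive multiples of P until we hit O:
  1P = (2, 3)
  2P = (0, 1)
  3P = (4, 0)
  4P = (0, 4)
  5P = (2, 2)
  6P = O

ord(P) = 6


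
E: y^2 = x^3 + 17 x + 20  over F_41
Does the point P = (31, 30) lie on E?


Check whether y^2 = x^3 + 17 x + 20 (mod 41) for (x, y) = (31, 30).
LHS: y^2 = 30^2 mod 41 = 39
RHS: x^3 + 17 x + 20 = 31^3 + 17*31 + 20 mod 41 = 39
LHS = RHS

Yes, on the curve


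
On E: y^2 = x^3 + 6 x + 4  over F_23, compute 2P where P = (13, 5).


Doubling: s = (3 x1^2 + a) / (2 y1)
s = (3*13^2 + 6) / (2*5) mod 23 = 3
x3 = s^2 - 2 x1 mod 23 = 3^2 - 2*13 = 6
y3 = s (x1 - x3) - y1 mod 23 = 3 * (13 - 6) - 5 = 16

2P = (6, 16)


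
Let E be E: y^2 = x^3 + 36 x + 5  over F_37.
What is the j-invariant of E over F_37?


Delta = -16(4 a^3 + 27 b^2) mod 37 = 31
-1728 * (4 a)^3 = -1728 * (4*36)^3 mod 37 = 36
j = 36 * 31^(-1) mod 37 = 31

j = 31 (mod 37)


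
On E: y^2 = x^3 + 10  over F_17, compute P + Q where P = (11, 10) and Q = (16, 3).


P != Q, so use the chord formula.
s = (y2 - y1) / (x2 - x1) = (10) / (5) mod 17 = 2
x3 = s^2 - x1 - x2 mod 17 = 2^2 - 11 - 16 = 11
y3 = s (x1 - x3) - y1 mod 17 = 2 * (11 - 11) - 10 = 7

P + Q = (11, 7)


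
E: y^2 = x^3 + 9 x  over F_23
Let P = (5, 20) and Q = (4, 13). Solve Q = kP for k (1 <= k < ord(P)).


Enumerate multiples of P until we hit Q = (4, 13):
  1P = (5, 20)
  2P = (2, 7)
  3P = (22, 6)
  4P = (4, 13)
Match found at i = 4.

k = 4


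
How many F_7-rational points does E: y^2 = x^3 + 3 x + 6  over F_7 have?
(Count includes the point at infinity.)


For each x in F_7, count y with y^2 = x^3 + 3 x + 6 mod 7:
  x = 3: RHS = 0, y in [0]  -> 1 point(s)
  x = 6: RHS = 2, y in [3, 4]  -> 2 point(s)
Affine points: 3. Add the point at infinity: total = 4.

#E(F_7) = 4


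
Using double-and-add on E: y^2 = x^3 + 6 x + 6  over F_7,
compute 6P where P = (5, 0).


k = 6 = 110_2 (binary, LSB first: 011)
Double-and-add from P = (5, 0):
  bit 0 = 0: acc unchanged = O
  bit 1 = 1: acc = O + O = O
  bit 2 = 1: acc = O + O = O

6P = O


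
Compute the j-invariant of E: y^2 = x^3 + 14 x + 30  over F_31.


Delta = -16(4 a^3 + 27 b^2) mod 31 = 1
-1728 * (4 a)^3 = -1728 * (4*14)^3 mod 31 = 8
j = 8 * 1^(-1) mod 31 = 8

j = 8 (mod 31)


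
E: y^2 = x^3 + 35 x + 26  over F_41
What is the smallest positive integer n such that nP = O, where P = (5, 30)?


Compute successive multiples of P until we hit O:
  1P = (5, 30)
  2P = (15, 20)
  3P = (22, 28)
  4P = (16, 34)
  5P = (12, 1)
  6P = (1, 12)
  7P = (4, 36)
  8P = (27, 20)
  ... (continuing to 51P)
  51P = O

ord(P) = 51


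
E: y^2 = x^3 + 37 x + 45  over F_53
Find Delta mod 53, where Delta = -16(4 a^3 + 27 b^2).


4 a^3 + 27 b^2 = 4*37^3 + 27*45^2 = 202612 + 54675 = 257287
Delta = -16 * (257287) = -4116592
Delta mod 53 = 24

Delta = 24 (mod 53)


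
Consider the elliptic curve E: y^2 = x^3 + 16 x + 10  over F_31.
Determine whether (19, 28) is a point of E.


Check whether y^2 = x^3 + 16 x + 10 (mod 31) for (x, y) = (19, 28).
LHS: y^2 = 28^2 mod 31 = 9
RHS: x^3 + 16 x + 10 = 19^3 + 16*19 + 10 mod 31 = 12
LHS != RHS

No, not on the curve


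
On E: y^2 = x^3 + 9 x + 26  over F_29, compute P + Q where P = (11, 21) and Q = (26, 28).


P != Q, so use the chord formula.
s = (y2 - y1) / (x2 - x1) = (7) / (15) mod 29 = 14
x3 = s^2 - x1 - x2 mod 29 = 14^2 - 11 - 26 = 14
y3 = s (x1 - x3) - y1 mod 29 = 14 * (11 - 14) - 21 = 24

P + Q = (14, 24)


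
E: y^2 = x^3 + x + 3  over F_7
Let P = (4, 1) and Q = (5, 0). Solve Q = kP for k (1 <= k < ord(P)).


Enumerate multiples of P until we hit Q = (5, 0):
  1P = (4, 1)
  2P = (6, 6)
  3P = (5, 0)
Match found at i = 3.

k = 3


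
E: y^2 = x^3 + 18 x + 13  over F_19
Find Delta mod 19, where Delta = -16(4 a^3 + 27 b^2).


4 a^3 + 27 b^2 = 4*18^3 + 27*13^2 = 23328 + 4563 = 27891
Delta = -16 * (27891) = -446256
Delta mod 19 = 16

Delta = 16 (mod 19)


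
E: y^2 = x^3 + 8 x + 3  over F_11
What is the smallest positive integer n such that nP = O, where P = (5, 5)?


Compute successive multiples of P until we hit O:
  1P = (5, 5)
  2P = (4, 0)
  3P = (5, 6)
  4P = O

ord(P) = 4


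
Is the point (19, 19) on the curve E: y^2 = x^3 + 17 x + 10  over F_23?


Check whether y^2 = x^3 + 17 x + 10 (mod 23) for (x, y) = (19, 19).
LHS: y^2 = 19^2 mod 23 = 16
RHS: x^3 + 17 x + 10 = 19^3 + 17*19 + 10 mod 23 = 16
LHS = RHS

Yes, on the curve


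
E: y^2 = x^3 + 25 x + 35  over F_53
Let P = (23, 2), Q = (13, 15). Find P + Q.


P != Q, so use the chord formula.
s = (y2 - y1) / (x2 - x1) = (13) / (43) mod 53 = 4
x3 = s^2 - x1 - x2 mod 53 = 4^2 - 23 - 13 = 33
y3 = s (x1 - x3) - y1 mod 53 = 4 * (23 - 33) - 2 = 11

P + Q = (33, 11)


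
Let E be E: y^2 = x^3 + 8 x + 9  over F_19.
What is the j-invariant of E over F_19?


Delta = -16(4 a^3 + 27 b^2) mod 19 = 13
-1728 * (4 a)^3 = -1728 * (4*8)^3 mod 19 = 12
j = 12 * 13^(-1) mod 19 = 17

j = 17 (mod 19)


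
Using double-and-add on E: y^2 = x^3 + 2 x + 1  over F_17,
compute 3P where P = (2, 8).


k = 3 = 11_2 (binary, LSB first: 11)
Double-and-add from P = (2, 8):
  bit 0 = 1: acc = O + (2, 8) = (2, 8)
  bit 1 = 1: acc = (2, 8) + (5, 0) = (2, 9)

3P = (2, 9)


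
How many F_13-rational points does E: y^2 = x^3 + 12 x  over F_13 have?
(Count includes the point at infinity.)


For each x in F_13, count y with y^2 = x^3 + 12 x + 0 mod 13:
  x = 0: RHS = 0, y in [0]  -> 1 point(s)
  x = 1: RHS = 0, y in [0]  -> 1 point(s)
  x = 5: RHS = 3, y in [4, 9]  -> 2 point(s)
  x = 8: RHS = 10, y in [6, 7]  -> 2 point(s)
  x = 12: RHS = 0, y in [0]  -> 1 point(s)
Affine points: 7. Add the point at infinity: total = 8.

#E(F_13) = 8


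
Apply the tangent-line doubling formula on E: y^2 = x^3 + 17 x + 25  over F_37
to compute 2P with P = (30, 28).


Doubling: s = (3 x1^2 + a) / (2 y1)
s = (3*30^2 + 17) / (2*28) mod 37 = 32
x3 = s^2 - 2 x1 mod 37 = 32^2 - 2*30 = 2
y3 = s (x1 - x3) - y1 mod 37 = 32 * (30 - 2) - 28 = 17

2P = (2, 17)


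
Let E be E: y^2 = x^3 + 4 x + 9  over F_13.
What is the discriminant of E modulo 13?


4 a^3 + 27 b^2 = 4*4^3 + 27*9^2 = 256 + 2187 = 2443
Delta = -16 * (2443) = -39088
Delta mod 13 = 3

Delta = 3 (mod 13)


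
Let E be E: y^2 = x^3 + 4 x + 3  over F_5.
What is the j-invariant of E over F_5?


Delta = -16(4 a^3 + 27 b^2) mod 5 = 1
-1728 * (4 a)^3 = -1728 * (4*4)^3 mod 5 = 2
j = 2 * 1^(-1) mod 5 = 2

j = 2 (mod 5)


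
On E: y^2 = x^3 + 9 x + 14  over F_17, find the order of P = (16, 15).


Compute successive multiples of P until we hit O:
  1P = (16, 15)
  2P = (11, 4)
  3P = (3, 0)
  4P = (11, 13)
  5P = (16, 2)
  6P = O

ord(P) = 6


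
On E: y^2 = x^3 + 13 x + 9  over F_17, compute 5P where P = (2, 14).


k = 5 = 101_2 (binary, LSB first: 101)
Double-and-add from P = (2, 14):
  bit 0 = 1: acc = O + (2, 14) = (2, 14)
  bit 1 = 0: acc unchanged = (2, 14)
  bit 2 = 1: acc = (2, 14) + (8, 9) = (11, 2)

5P = (11, 2)


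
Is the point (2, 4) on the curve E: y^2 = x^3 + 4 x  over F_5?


Check whether y^2 = x^3 + 4 x + 0 (mod 5) for (x, y) = (2, 4).
LHS: y^2 = 4^2 mod 5 = 1
RHS: x^3 + 4 x + 0 = 2^3 + 4*2 + 0 mod 5 = 1
LHS = RHS

Yes, on the curve


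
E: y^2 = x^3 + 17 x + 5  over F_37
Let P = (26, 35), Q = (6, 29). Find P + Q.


P != Q, so use the chord formula.
s = (y2 - y1) / (x2 - x1) = (31) / (17) mod 37 = 4
x3 = s^2 - x1 - x2 mod 37 = 4^2 - 26 - 6 = 21
y3 = s (x1 - x3) - y1 mod 37 = 4 * (26 - 21) - 35 = 22

P + Q = (21, 22)


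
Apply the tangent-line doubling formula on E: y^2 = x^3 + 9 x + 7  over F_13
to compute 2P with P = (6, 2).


Doubling: s = (3 x1^2 + a) / (2 y1)
s = (3*6^2 + 9) / (2*2) mod 13 = 0
x3 = s^2 - 2 x1 mod 13 = 0^2 - 2*6 = 1
y3 = s (x1 - x3) - y1 mod 13 = 0 * (6 - 1) - 2 = 11

2P = (1, 11)


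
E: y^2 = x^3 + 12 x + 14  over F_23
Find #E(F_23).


For each x in F_23, count y with y^2 = x^3 + 12 x + 14 mod 23:
  x = 1: RHS = 4, y in [2, 21]  -> 2 point(s)
  x = 2: RHS = 0, y in [0]  -> 1 point(s)
  x = 3: RHS = 8, y in [10, 13]  -> 2 point(s)
  x = 6: RHS = 3, y in [7, 16]  -> 2 point(s)
  x = 7: RHS = 4, y in [2, 21]  -> 2 point(s)
  x = 8: RHS = 1, y in [1, 22]  -> 2 point(s)
  x = 9: RHS = 0, y in [0]  -> 1 point(s)
  x = 12: RHS = 0, y in [0]  -> 1 point(s)
  x = 15: RHS = 4, y in [2, 21]  -> 2 point(s)
  x = 16: RHS = 1, y in [1, 22]  -> 2 point(s)
  x = 17: RHS = 2, y in [5, 18]  -> 2 point(s)
  x = 18: RHS = 13, y in [6, 17]  -> 2 point(s)
  x = 22: RHS = 1, y in [1, 22]  -> 2 point(s)
Affine points: 23. Add the point at infinity: total = 24.

#E(F_23) = 24


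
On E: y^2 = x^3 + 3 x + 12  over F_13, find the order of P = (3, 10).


Compute successive multiples of P until we hit O:
  1P = (3, 10)
  2P = (6, 5)
  3P = (1, 4)
  4P = (5, 10)
  5P = (5, 3)
  6P = (1, 9)
  7P = (6, 8)
  8P = (3, 3)
  ... (continuing to 9P)
  9P = O

ord(P) = 9


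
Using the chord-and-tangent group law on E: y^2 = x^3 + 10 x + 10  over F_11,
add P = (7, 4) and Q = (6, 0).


P != Q, so use the chord formula.
s = (y2 - y1) / (x2 - x1) = (7) / (10) mod 11 = 4
x3 = s^2 - x1 - x2 mod 11 = 4^2 - 7 - 6 = 3
y3 = s (x1 - x3) - y1 mod 11 = 4 * (7 - 3) - 4 = 1

P + Q = (3, 1)


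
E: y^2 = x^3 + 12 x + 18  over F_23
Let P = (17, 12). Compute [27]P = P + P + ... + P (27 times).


k = 27 = 11011_2 (binary, LSB first: 11011)
Double-and-add from P = (17, 12):
  bit 0 = 1: acc = O + (17, 12) = (17, 12)
  bit 1 = 1: acc = (17, 12) + (14, 3) = (1, 13)
  bit 2 = 0: acc unchanged = (1, 13)
  bit 3 = 1: acc = (1, 13) + (21, 3) = (7, 13)
  bit 4 = 1: acc = (7, 13) + (20, 1) = (14, 20)

27P = (14, 20)


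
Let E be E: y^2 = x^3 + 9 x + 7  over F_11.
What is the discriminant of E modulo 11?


4 a^3 + 27 b^2 = 4*9^3 + 27*7^2 = 2916 + 1323 = 4239
Delta = -16 * (4239) = -67824
Delta mod 11 = 2

Delta = 2 (mod 11)


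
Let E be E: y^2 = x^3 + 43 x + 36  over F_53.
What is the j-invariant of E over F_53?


Delta = -16(4 a^3 + 27 b^2) mod 53 = 49
-1728 * (4 a)^3 = -1728 * (4*43)^3 mod 53 = 27
j = 27 * 49^(-1) mod 53 = 33

j = 33 (mod 53)


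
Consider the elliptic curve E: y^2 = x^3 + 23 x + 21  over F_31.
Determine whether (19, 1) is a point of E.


Check whether y^2 = x^3 + 23 x + 21 (mod 31) for (x, y) = (19, 1).
LHS: y^2 = 1^2 mod 31 = 1
RHS: x^3 + 23 x + 21 = 19^3 + 23*19 + 21 mod 31 = 1
LHS = RHS

Yes, on the curve


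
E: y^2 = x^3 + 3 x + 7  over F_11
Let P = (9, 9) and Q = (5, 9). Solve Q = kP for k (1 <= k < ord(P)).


Enumerate multiples of P until we hit Q = (5, 9):
  1P = (9, 9)
  2P = (5, 9)
Match found at i = 2.

k = 2


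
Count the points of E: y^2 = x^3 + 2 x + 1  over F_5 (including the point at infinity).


For each x in F_5, count y with y^2 = x^3 + 2 x + 1 mod 5:
  x = 0: RHS = 1, y in [1, 4]  -> 2 point(s)
  x = 1: RHS = 4, y in [2, 3]  -> 2 point(s)
  x = 3: RHS = 4, y in [2, 3]  -> 2 point(s)
Affine points: 6. Add the point at infinity: total = 7.

#E(F_5) = 7


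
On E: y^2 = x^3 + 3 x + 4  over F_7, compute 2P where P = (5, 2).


Doubling: s = (3 x1^2 + a) / (2 y1)
s = (3*5^2 + 3) / (2*2) mod 7 = 2
x3 = s^2 - 2 x1 mod 7 = 2^2 - 2*5 = 1
y3 = s (x1 - x3) - y1 mod 7 = 2 * (5 - 1) - 2 = 6

2P = (1, 6)


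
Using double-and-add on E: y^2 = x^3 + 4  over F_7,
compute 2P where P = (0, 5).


k = 2 = 10_2 (binary, LSB first: 01)
Double-and-add from P = (0, 5):
  bit 0 = 0: acc unchanged = O
  bit 1 = 1: acc = O + (0, 2) = (0, 2)

2P = (0, 2)


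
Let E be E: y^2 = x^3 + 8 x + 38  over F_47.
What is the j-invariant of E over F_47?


Delta = -16(4 a^3 + 27 b^2) mod 47 = 14
-1728 * (4 a)^3 = -1728 * (4*8)^3 mod 47 = 5
j = 5 * 14^(-1) mod 47 = 44

j = 44 (mod 47)


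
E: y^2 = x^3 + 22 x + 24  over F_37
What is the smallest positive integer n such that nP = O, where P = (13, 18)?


Compute successive multiples of P until we hit O:
  1P = (13, 18)
  2P = (21, 33)
  3P = (36, 36)
  4P = (4, 18)
  5P = (20, 19)
  6P = (1, 26)
  7P = (7, 15)
  8P = (8, 3)
  ... (continuing to 34P)
  34P = O

ord(P) = 34


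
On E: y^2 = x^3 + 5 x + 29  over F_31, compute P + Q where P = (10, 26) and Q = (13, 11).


P != Q, so use the chord formula.
s = (y2 - y1) / (x2 - x1) = (16) / (3) mod 31 = 26
x3 = s^2 - x1 - x2 mod 31 = 26^2 - 10 - 13 = 2
y3 = s (x1 - x3) - y1 mod 31 = 26 * (10 - 2) - 26 = 27

P + Q = (2, 27)


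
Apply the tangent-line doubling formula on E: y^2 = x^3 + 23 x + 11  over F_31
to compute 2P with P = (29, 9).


Doubling: s = (3 x1^2 + a) / (2 y1)
s = (3*29^2 + 23) / (2*9) mod 31 = 14
x3 = s^2 - 2 x1 mod 31 = 14^2 - 2*29 = 14
y3 = s (x1 - x3) - y1 mod 31 = 14 * (29 - 14) - 9 = 15

2P = (14, 15)


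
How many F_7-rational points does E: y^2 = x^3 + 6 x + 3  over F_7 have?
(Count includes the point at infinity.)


For each x in F_7, count y with y^2 = x^3 + 6 x + 3 mod 7:
  x = 2: RHS = 2, y in [3, 4]  -> 2 point(s)
  x = 4: RHS = 0, y in [0]  -> 1 point(s)
  x = 5: RHS = 4, y in [2, 5]  -> 2 point(s)
Affine points: 5. Add the point at infinity: total = 6.

#E(F_7) = 6


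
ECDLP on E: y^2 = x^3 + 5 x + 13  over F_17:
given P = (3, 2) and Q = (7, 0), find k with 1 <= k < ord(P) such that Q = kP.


Enumerate multiples of P until we hit Q = (7, 0):
  1P = (3, 2)
  2P = (7, 0)
Match found at i = 2.

k = 2


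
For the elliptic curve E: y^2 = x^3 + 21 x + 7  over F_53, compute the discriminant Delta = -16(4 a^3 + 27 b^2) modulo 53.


4 a^3 + 27 b^2 = 4*21^3 + 27*7^2 = 37044 + 1323 = 38367
Delta = -16 * (38367) = -613872
Delta mod 53 = 27

Delta = 27 (mod 53)


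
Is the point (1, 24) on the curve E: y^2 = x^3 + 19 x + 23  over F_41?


Check whether y^2 = x^3 + 19 x + 23 (mod 41) for (x, y) = (1, 24).
LHS: y^2 = 24^2 mod 41 = 2
RHS: x^3 + 19 x + 23 = 1^3 + 19*1 + 23 mod 41 = 2
LHS = RHS

Yes, on the curve


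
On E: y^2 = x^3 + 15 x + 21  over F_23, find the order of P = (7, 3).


Compute successive multiples of P until we hit O:
  1P = (7, 3)
  2P = (2, 17)
  3P = (20, 15)
  4P = (14, 10)
  5P = (3, 1)
  6P = (19, 14)
  7P = (21, 11)
  8P = (8, 3)
  ... (continuing to 17P)
  17P = O

ord(P) = 17


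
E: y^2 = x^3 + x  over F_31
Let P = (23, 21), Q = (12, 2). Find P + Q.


P != Q, so use the chord formula.
s = (y2 - y1) / (x2 - x1) = (12) / (20) mod 31 = 13
x3 = s^2 - x1 - x2 mod 31 = 13^2 - 23 - 12 = 10
y3 = s (x1 - x3) - y1 mod 31 = 13 * (23 - 10) - 21 = 24

P + Q = (10, 24)


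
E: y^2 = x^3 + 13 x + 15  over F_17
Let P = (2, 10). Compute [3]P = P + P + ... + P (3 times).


k = 3 = 11_2 (binary, LSB first: 11)
Double-and-add from P = (2, 10):
  bit 0 = 1: acc = O + (2, 10) = (2, 10)
  bit 1 = 1: acc = (2, 10) + (5, 16) = (14, 0)

3P = (14, 0)


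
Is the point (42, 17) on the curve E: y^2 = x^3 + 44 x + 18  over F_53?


Check whether y^2 = x^3 + 44 x + 18 (mod 53) for (x, y) = (42, 17).
LHS: y^2 = 17^2 mod 53 = 24
RHS: x^3 + 44 x + 18 = 42^3 + 44*42 + 18 mod 53 = 5
LHS != RHS

No, not on the curve


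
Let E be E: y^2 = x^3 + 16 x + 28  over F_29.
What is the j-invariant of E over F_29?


Delta = -16(4 a^3 + 27 b^2) mod 29 = 19
-1728 * (4 a)^3 = -1728 * (4*16)^3 mod 29 = 11
j = 11 * 19^(-1) mod 29 = 25

j = 25 (mod 29)


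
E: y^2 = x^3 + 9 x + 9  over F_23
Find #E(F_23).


For each x in F_23, count y with y^2 = x^3 + 9 x + 9 mod 23:
  x = 0: RHS = 9, y in [3, 20]  -> 2 point(s)
  x = 2: RHS = 12, y in [9, 14]  -> 2 point(s)
  x = 5: RHS = 18, y in [8, 15]  -> 2 point(s)
  x = 6: RHS = 3, y in [7, 16]  -> 2 point(s)
  x = 7: RHS = 1, y in [1, 22]  -> 2 point(s)
  x = 8: RHS = 18, y in [8, 15]  -> 2 point(s)
  x = 10: RHS = 18, y in [8, 15]  -> 2 point(s)
  x = 11: RHS = 13, y in [6, 17]  -> 2 point(s)
  x = 13: RHS = 0, y in [0]  -> 1 point(s)
  x = 14: RHS = 4, y in [2, 21]  -> 2 point(s)
  x = 15: RHS = 0, y in [0]  -> 1 point(s)
  x = 18: RHS = 0, y in [0]  -> 1 point(s)
  x = 19: RHS = 1, y in [1, 22]  -> 2 point(s)
  x = 20: RHS = 1, y in [1, 22]  -> 2 point(s)
  x = 21: RHS = 6, y in [11, 12]  -> 2 point(s)
Affine points: 27. Add the point at infinity: total = 28.

#E(F_23) = 28


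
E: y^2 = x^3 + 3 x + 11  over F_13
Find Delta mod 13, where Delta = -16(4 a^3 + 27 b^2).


4 a^3 + 27 b^2 = 4*3^3 + 27*11^2 = 108 + 3267 = 3375
Delta = -16 * (3375) = -54000
Delta mod 13 = 2

Delta = 2 (mod 13)


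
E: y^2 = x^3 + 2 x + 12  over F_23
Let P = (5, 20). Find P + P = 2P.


Doubling: s = (3 x1^2 + a) / (2 y1)
s = (3*5^2 + 2) / (2*20) mod 23 = 14
x3 = s^2 - 2 x1 mod 23 = 14^2 - 2*5 = 2
y3 = s (x1 - x3) - y1 mod 23 = 14 * (5 - 2) - 20 = 22

2P = (2, 22)


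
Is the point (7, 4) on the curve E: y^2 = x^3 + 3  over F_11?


Check whether y^2 = x^3 + 0 x + 3 (mod 11) for (x, y) = (7, 4).
LHS: y^2 = 4^2 mod 11 = 5
RHS: x^3 + 0 x + 3 = 7^3 + 0*7 + 3 mod 11 = 5
LHS = RHS

Yes, on the curve


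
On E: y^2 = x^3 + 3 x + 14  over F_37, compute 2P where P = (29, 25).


Doubling: s = (3 x1^2 + a) / (2 y1)
s = (3*29^2 + 3) / (2*25) mod 37 = 15
x3 = s^2 - 2 x1 mod 37 = 15^2 - 2*29 = 19
y3 = s (x1 - x3) - y1 mod 37 = 15 * (29 - 19) - 25 = 14

2P = (19, 14)


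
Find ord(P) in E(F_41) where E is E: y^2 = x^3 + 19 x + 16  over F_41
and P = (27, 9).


Compute successive multiples of P until we hit O:
  1P = (27, 9)
  2P = (12, 39)
  3P = (6, 31)
  4P = (17, 2)
  5P = (2, 29)
  6P = (11, 11)
  7P = (28, 27)
  8P = (23, 22)
  ... (continuing to 26P)
  26P = O

ord(P) = 26


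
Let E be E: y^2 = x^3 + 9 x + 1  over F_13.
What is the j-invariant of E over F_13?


Delta = -16(4 a^3 + 27 b^2) mod 13 = 11
-1728 * (4 a)^3 = -1728 * (4*9)^3 mod 13 = 12
j = 12 * 11^(-1) mod 13 = 7

j = 7 (mod 13)


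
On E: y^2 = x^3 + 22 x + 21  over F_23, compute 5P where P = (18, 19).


k = 5 = 101_2 (binary, LSB first: 101)
Double-and-add from P = (18, 19):
  bit 0 = 1: acc = O + (18, 19) = (18, 19)
  bit 1 = 0: acc unchanged = (18, 19)
  bit 2 = 1: acc = (18, 19) + (17, 8) = (17, 15)

5P = (17, 15)


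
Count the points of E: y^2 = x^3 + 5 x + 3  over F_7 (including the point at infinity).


For each x in F_7, count y with y^2 = x^3 + 5 x + 3 mod 7:
  x = 1: RHS = 2, y in [3, 4]  -> 2 point(s)
  x = 2: RHS = 0, y in [0]  -> 1 point(s)
  x = 6: RHS = 4, y in [2, 5]  -> 2 point(s)
Affine points: 5. Add the point at infinity: total = 6.

#E(F_7) = 6


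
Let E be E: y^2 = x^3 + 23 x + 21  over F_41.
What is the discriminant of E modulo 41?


4 a^3 + 27 b^2 = 4*23^3 + 27*21^2 = 48668 + 11907 = 60575
Delta = -16 * (60575) = -969200
Delta mod 41 = 40

Delta = 40 (mod 41)


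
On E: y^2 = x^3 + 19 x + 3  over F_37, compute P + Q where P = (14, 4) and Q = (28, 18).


P != Q, so use the chord formula.
s = (y2 - y1) / (x2 - x1) = (14) / (14) mod 37 = 1
x3 = s^2 - x1 - x2 mod 37 = 1^2 - 14 - 28 = 33
y3 = s (x1 - x3) - y1 mod 37 = 1 * (14 - 33) - 4 = 14

P + Q = (33, 14)


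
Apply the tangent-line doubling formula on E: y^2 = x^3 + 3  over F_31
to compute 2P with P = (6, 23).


Doubling: s = (3 x1^2 + a) / (2 y1)
s = (3*6^2 + 0) / (2*23) mod 31 = 1
x3 = s^2 - 2 x1 mod 31 = 1^2 - 2*6 = 20
y3 = s (x1 - x3) - y1 mod 31 = 1 * (6 - 20) - 23 = 25

2P = (20, 25)


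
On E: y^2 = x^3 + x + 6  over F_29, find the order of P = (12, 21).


Compute successive multiples of P until we hit O:
  1P = (12, 21)
  2P = (10, 1)
  3P = (20, 15)
  4P = (3, 23)
  5P = (23, 4)
  6P = (17, 21)
  7P = (0, 8)
  8P = (22, 2)
  ... (continuing to 19P)
  19P = O

ord(P) = 19


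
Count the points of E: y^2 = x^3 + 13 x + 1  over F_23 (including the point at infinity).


For each x in F_23, count y with y^2 = x^3 + 13 x + 1 mod 23:
  x = 0: RHS = 1, y in [1, 22]  -> 2 point(s)
  x = 2: RHS = 12, y in [9, 14]  -> 2 point(s)
  x = 4: RHS = 2, y in [5, 18]  -> 2 point(s)
  x = 10: RHS = 4, y in [2, 21]  -> 2 point(s)
  x = 11: RHS = 3, y in [7, 16]  -> 2 point(s)
  x = 14: RHS = 6, y in [11, 12]  -> 2 point(s)
  x = 15: RHS = 6, y in [11, 12]  -> 2 point(s)
  x = 16: RHS = 4, y in [2, 21]  -> 2 point(s)
  x = 17: RHS = 6, y in [11, 12]  -> 2 point(s)
  x = 18: RHS = 18, y in [8, 15]  -> 2 point(s)
  x = 19: RHS = 0, y in [0]  -> 1 point(s)
  x = 20: RHS = 4, y in [2, 21]  -> 2 point(s)
  x = 21: RHS = 13, y in [6, 17]  -> 2 point(s)
Affine points: 25. Add the point at infinity: total = 26.

#E(F_23) = 26


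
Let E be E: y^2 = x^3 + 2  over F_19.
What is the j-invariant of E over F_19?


Delta = -16(4 a^3 + 27 b^2) mod 19 = 1
-1728 * (4 a)^3 = -1728 * (4*0)^3 mod 19 = 0
j = 0 * 1^(-1) mod 19 = 0

j = 0 (mod 19)


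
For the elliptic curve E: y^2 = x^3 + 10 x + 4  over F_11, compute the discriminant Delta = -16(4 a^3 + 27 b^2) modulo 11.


4 a^3 + 27 b^2 = 4*10^3 + 27*4^2 = 4000 + 432 = 4432
Delta = -16 * (4432) = -70912
Delta mod 11 = 5

Delta = 5 (mod 11)


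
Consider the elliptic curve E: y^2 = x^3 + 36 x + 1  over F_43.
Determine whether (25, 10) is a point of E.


Check whether y^2 = x^3 + 36 x + 1 (mod 43) for (x, y) = (25, 10).
LHS: y^2 = 10^2 mod 43 = 14
RHS: x^3 + 36 x + 1 = 25^3 + 36*25 + 1 mod 43 = 14
LHS = RHS

Yes, on the curve


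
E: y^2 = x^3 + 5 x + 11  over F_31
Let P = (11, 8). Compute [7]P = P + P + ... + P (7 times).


k = 7 = 111_2 (binary, LSB first: 111)
Double-and-add from P = (11, 8):
  bit 0 = 1: acc = O + (11, 8) = (11, 8)
  bit 1 = 1: acc = (11, 8) + (11, 23) = O
  bit 2 = 1: acc = O + (11, 8) = (11, 8)

7P = (11, 8)


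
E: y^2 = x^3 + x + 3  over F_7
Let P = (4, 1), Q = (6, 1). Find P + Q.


P != Q, so use the chord formula.
s = (y2 - y1) / (x2 - x1) = (0) / (2) mod 7 = 0
x3 = s^2 - x1 - x2 mod 7 = 0^2 - 4 - 6 = 4
y3 = s (x1 - x3) - y1 mod 7 = 0 * (4 - 4) - 1 = 6

P + Q = (4, 6)


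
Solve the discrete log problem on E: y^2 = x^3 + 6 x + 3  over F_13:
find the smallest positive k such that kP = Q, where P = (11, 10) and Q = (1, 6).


Enumerate multiples of P until we hit Q = (1, 6):
  1P = (11, 10)
  2P = (0, 9)
  3P = (12, 10)
  4P = (3, 3)
  5P = (2, 6)
  6P = (1, 6)
Match found at i = 6.

k = 6


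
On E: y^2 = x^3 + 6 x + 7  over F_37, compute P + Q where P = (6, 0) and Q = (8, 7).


P != Q, so use the chord formula.
s = (y2 - y1) / (x2 - x1) = (7) / (2) mod 37 = 22
x3 = s^2 - x1 - x2 mod 37 = 22^2 - 6 - 8 = 26
y3 = s (x1 - x3) - y1 mod 37 = 22 * (6 - 26) - 0 = 4

P + Q = (26, 4)


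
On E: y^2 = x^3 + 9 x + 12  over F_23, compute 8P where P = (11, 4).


k = 8 = 1000_2 (binary, LSB first: 0001)
Double-and-add from P = (11, 4):
  bit 0 = 0: acc unchanged = O
  bit 1 = 0: acc unchanged = O
  bit 2 = 0: acc unchanged = O
  bit 3 = 1: acc = O + (11, 19) = (11, 19)

8P = (11, 19)


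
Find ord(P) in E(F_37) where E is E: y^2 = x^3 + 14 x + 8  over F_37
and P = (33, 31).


Compute successive multiples of P until we hit O:
  1P = (33, 31)
  2P = (9, 30)
  3P = (25, 31)
  4P = (16, 6)
  5P = (15, 2)
  6P = (23, 18)
  7P = (6, 30)
  8P = (8, 22)
  ... (continuing to 44P)
  44P = O

ord(P) = 44


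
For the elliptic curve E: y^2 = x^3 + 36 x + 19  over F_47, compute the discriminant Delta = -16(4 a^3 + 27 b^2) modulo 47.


4 a^3 + 27 b^2 = 4*36^3 + 27*19^2 = 186624 + 9747 = 196371
Delta = -16 * (196371) = -3141936
Delta mod 47 = 14

Delta = 14 (mod 47)


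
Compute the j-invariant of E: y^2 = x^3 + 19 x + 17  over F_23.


Delta = -16(4 a^3 + 27 b^2) mod 23 = 21
-1728 * (4 a)^3 = -1728 * (4*19)^3 mod 23 = 6
j = 6 * 21^(-1) mod 23 = 20

j = 20 (mod 23)


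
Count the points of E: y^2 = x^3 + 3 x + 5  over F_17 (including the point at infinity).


For each x in F_17, count y with y^2 = x^3 + 3 x + 5 mod 17:
  x = 1: RHS = 9, y in [3, 14]  -> 2 point(s)
  x = 2: RHS = 2, y in [6, 11]  -> 2 point(s)
  x = 4: RHS = 13, y in [8, 9]  -> 2 point(s)
  x = 5: RHS = 9, y in [3, 14]  -> 2 point(s)
  x = 6: RHS = 1, y in [1, 16]  -> 2 point(s)
  x = 9: RHS = 13, y in [8, 9]  -> 2 point(s)
  x = 10: RHS = 15, y in [7, 10]  -> 2 point(s)
  x = 11: RHS = 9, y in [3, 14]  -> 2 point(s)
  x = 12: RHS = 1, y in [1, 16]  -> 2 point(s)
  x = 15: RHS = 8, y in [5, 12]  -> 2 point(s)
  x = 16: RHS = 1, y in [1, 16]  -> 2 point(s)
Affine points: 22. Add the point at infinity: total = 23.

#E(F_17) = 23


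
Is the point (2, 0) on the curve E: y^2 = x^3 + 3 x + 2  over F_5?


Check whether y^2 = x^3 + 3 x + 2 (mod 5) for (x, y) = (2, 0).
LHS: y^2 = 0^2 mod 5 = 0
RHS: x^3 + 3 x + 2 = 2^3 + 3*2 + 2 mod 5 = 1
LHS != RHS

No, not on the curve


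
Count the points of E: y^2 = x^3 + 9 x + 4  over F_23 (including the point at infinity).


For each x in F_23, count y with y^2 = x^3 + 9 x + 4 mod 23:
  x = 0: RHS = 4, y in [2, 21]  -> 2 point(s)
  x = 3: RHS = 12, y in [9, 14]  -> 2 point(s)
  x = 4: RHS = 12, y in [9, 14]  -> 2 point(s)
  x = 5: RHS = 13, y in [6, 17]  -> 2 point(s)
  x = 8: RHS = 13, y in [6, 17]  -> 2 point(s)
  x = 9: RHS = 9, y in [3, 20]  -> 2 point(s)
  x = 10: RHS = 13, y in [6, 17]  -> 2 point(s)
  x = 11: RHS = 8, y in [10, 13]  -> 2 point(s)
  x = 12: RHS = 0, y in [0]  -> 1 point(s)
  x = 13: RHS = 18, y in [8, 15]  -> 2 point(s)
  x = 15: RHS = 18, y in [8, 15]  -> 2 point(s)
  x = 16: RHS = 12, y in [9, 14]  -> 2 point(s)
  x = 18: RHS = 18, y in [8, 15]  -> 2 point(s)
  x = 21: RHS = 1, y in [1, 22]  -> 2 point(s)
Affine points: 27. Add the point at infinity: total = 28.

#E(F_23) = 28


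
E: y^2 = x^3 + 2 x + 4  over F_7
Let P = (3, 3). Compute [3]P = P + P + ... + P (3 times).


k = 3 = 11_2 (binary, LSB first: 11)
Double-and-add from P = (3, 3):
  bit 0 = 1: acc = O + (3, 3) = (3, 3)
  bit 1 = 1: acc = (3, 3) + (2, 3) = (2, 4)

3P = (2, 4)


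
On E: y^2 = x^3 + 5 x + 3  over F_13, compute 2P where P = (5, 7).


Doubling: s = (3 x1^2 + a) / (2 y1)
s = (3*5^2 + 5) / (2*7) mod 13 = 2
x3 = s^2 - 2 x1 mod 13 = 2^2 - 2*5 = 7
y3 = s (x1 - x3) - y1 mod 13 = 2 * (5 - 7) - 7 = 2

2P = (7, 2)


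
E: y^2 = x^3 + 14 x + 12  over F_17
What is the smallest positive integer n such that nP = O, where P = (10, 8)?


Compute successive multiples of P until we hit O:
  1P = (10, 8)
  2P = (10, 9)
  3P = O

ord(P) = 3


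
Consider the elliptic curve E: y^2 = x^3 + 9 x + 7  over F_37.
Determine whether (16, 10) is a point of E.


Check whether y^2 = x^3 + 9 x + 7 (mod 37) for (x, y) = (16, 10).
LHS: y^2 = 10^2 mod 37 = 26
RHS: x^3 + 9 x + 7 = 16^3 + 9*16 + 7 mod 37 = 29
LHS != RHS

No, not on the curve


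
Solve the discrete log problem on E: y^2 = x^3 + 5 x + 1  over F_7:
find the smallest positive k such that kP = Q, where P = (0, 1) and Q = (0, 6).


Enumerate multiples of P until we hit Q = (0, 6):
  1P = (0, 1)
  2P = (1, 0)
  3P = (0, 6)
Match found at i = 3.

k = 3


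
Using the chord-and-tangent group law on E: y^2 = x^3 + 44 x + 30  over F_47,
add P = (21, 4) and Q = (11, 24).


P != Q, so use the chord formula.
s = (y2 - y1) / (x2 - x1) = (20) / (37) mod 47 = 45
x3 = s^2 - x1 - x2 mod 47 = 45^2 - 21 - 11 = 19
y3 = s (x1 - x3) - y1 mod 47 = 45 * (21 - 19) - 4 = 39

P + Q = (19, 39)


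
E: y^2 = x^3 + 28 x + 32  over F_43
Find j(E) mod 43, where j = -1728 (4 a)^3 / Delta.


Delta = -16(4 a^3 + 27 b^2) mod 43 = 27
-1728 * (4 a)^3 = -1728 * (4*28)^3 mod 43 = 2
j = 2 * 27^(-1) mod 43 = 16

j = 16 (mod 43)


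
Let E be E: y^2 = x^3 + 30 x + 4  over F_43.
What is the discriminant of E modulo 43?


4 a^3 + 27 b^2 = 4*30^3 + 27*4^2 = 108000 + 432 = 108432
Delta = -16 * (108432) = -1734912
Delta mod 43 = 9

Delta = 9 (mod 43)


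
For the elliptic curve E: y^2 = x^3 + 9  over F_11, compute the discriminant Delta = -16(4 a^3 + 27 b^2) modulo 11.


4 a^3 + 27 b^2 = 4*0^3 + 27*9^2 = 0 + 2187 = 2187
Delta = -16 * (2187) = -34992
Delta mod 11 = 10

Delta = 10 (mod 11)


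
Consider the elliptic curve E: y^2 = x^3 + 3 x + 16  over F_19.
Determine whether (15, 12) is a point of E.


Check whether y^2 = x^3 + 3 x + 16 (mod 19) for (x, y) = (15, 12).
LHS: y^2 = 12^2 mod 19 = 11
RHS: x^3 + 3 x + 16 = 15^3 + 3*15 + 16 mod 19 = 16
LHS != RHS

No, not on the curve


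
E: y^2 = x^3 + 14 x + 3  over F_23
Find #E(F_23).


For each x in F_23, count y with y^2 = x^3 + 14 x + 3 mod 23:
  x = 0: RHS = 3, y in [7, 16]  -> 2 point(s)
  x = 1: RHS = 18, y in [8, 15]  -> 2 point(s)
  x = 2: RHS = 16, y in [4, 19]  -> 2 point(s)
  x = 3: RHS = 3, y in [7, 16]  -> 2 point(s)
  x = 4: RHS = 8, y in [10, 13]  -> 2 point(s)
  x = 6: RHS = 4, y in [2, 21]  -> 2 point(s)
  x = 8: RHS = 6, y in [11, 12]  -> 2 point(s)
  x = 10: RHS = 16, y in [4, 19]  -> 2 point(s)
  x = 11: RHS = 16, y in [4, 19]  -> 2 point(s)
  x = 12: RHS = 13, y in [6, 17]  -> 2 point(s)
  x = 13: RHS = 13, y in [6, 17]  -> 2 point(s)
  x = 15: RHS = 0, y in [0]  -> 1 point(s)
  x = 17: RHS = 2, y in [5, 18]  -> 2 point(s)
  x = 20: RHS = 3, y in [7, 16]  -> 2 point(s)
  x = 21: RHS = 13, y in [6, 17]  -> 2 point(s)
Affine points: 29. Add the point at infinity: total = 30.

#E(F_23) = 30


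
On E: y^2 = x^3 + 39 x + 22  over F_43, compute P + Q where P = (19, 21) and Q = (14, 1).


P != Q, so use the chord formula.
s = (y2 - y1) / (x2 - x1) = (23) / (38) mod 43 = 4
x3 = s^2 - x1 - x2 mod 43 = 4^2 - 19 - 14 = 26
y3 = s (x1 - x3) - y1 mod 43 = 4 * (19 - 26) - 21 = 37

P + Q = (26, 37)


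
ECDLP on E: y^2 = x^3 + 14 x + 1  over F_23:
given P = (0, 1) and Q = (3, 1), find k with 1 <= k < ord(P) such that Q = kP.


Enumerate multiples of P until we hit Q = (3, 1):
  1P = (0, 1)
  2P = (3, 1)
Match found at i = 2.

k = 2


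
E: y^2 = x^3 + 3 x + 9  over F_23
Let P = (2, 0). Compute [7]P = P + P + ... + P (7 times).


k = 7 = 111_2 (binary, LSB first: 111)
Double-and-add from P = (2, 0):
  bit 0 = 1: acc = O + (2, 0) = (2, 0)
  bit 1 = 1: acc = (2, 0) + O = (2, 0)
  bit 2 = 1: acc = (2, 0) + O = (2, 0)

7P = (2, 0)
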